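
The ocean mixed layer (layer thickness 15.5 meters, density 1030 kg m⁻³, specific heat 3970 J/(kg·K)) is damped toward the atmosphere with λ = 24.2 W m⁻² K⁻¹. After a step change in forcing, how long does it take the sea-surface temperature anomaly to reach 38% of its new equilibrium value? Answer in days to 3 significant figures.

14.5 days

Areal heat capacity C = ρ c_p D = 1030 × 3970 × 15.5 = 6.34×10^7 J/(m²·K).
τ = C / λ = 6.34×10^7 / 24.2 = 2.62×10^6 s.
Fraction reached: 1 − e^(−t/τ) = 0.38 ⇒ t = −τ ln(1 − 0.38) = τ × 0.478.
t = 1.25×10^6 s = 14.5 days.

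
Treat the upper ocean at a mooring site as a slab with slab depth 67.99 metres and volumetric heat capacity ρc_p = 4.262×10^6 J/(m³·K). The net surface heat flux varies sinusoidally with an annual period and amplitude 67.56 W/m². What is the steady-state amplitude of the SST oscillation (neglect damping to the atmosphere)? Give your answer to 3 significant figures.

Areal heat capacity C = ρc_p × D = 4.262×10^6 × 67.99 = 2.90×10^8 J/(m²·K).
Angular frequency ω = 2π / T = 2π / 3.15×10^7 s = 1.99×10^-7 s⁻¹.
Cω = 2.90×10^8 × 1.99×10^-7 = 57.7 W/(m²·K).
Amplitude A = F₀ / (Cω) = 67.56 / 57.7 = 1.17 K.

1.17 K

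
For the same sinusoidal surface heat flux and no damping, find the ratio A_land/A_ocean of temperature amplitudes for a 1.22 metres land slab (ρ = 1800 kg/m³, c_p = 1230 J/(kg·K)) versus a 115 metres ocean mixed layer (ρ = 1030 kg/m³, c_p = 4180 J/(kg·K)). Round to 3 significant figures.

C_ocean = 1030 × 4180 × 115 = 4.95×10^8 J/(m²·K).
C_land = 1800 × 1230 × 1.22 = 2.70×10^6 J/(m²·K).
Undamped amplitude ∝ 1/C, so A_land/A_ocean = C_ocean/C_land = 183.

183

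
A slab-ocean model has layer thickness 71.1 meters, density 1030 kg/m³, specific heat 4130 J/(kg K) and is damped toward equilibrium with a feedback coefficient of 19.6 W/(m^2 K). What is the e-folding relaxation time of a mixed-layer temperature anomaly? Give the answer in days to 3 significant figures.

Areal heat capacity C = ρ c_p D = 1030 × 4130 × 71.1 = 3.02×10^8 J/(m²·K).
Relaxation time τ = C / λ = 3.02×10^8 / 19.6 = 1.54×10^7 s.
In days: 1.54×10^7 s / (86400 s/day) = 179 days.

179 days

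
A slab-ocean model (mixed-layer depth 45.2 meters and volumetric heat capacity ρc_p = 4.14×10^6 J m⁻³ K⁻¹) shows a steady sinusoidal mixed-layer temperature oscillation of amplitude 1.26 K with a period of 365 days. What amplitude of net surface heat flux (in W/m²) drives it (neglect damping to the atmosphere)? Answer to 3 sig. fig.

Areal heat capacity C = ρc_p × D = 4.14×10^6 × 45.2 = 1.87×10^8 J/(m²·K).
ω = 2π / 3.15×10^7 s = 1.99×10^-7 s⁻¹.
Cω = 1.87×10^8 × 1.99×10^-7 = 37.3 W/(m²·K).
F₀ = A × Cω = 1.26 × 37.3 = 47.0 W/m².

47.0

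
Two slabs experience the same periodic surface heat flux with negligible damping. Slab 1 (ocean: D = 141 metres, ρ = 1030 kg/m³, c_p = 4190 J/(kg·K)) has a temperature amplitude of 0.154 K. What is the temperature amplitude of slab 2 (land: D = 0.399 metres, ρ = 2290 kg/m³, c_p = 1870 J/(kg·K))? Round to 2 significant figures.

C_ocean = 6.09×10^8 J/(m²·K); C_land = 1.71×10^6 J/(m²·K).
A ∝ 1/C ⇒ A_land = A_ocean × C_ocean/C_land = 0.154 × 356 = 54.8 K.

55 K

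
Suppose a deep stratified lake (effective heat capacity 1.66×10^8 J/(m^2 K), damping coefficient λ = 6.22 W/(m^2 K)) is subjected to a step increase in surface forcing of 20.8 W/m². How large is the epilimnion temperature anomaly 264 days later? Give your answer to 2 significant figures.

1.9 K

Areal heat capacity C = 1.66×10^8 J/(m^2 K) (given).
τ = C / λ = 1.66×10^8 / 6.22 = 2.67×10^7 s.
Equilibrium anomaly ΔT_eq = F / λ = 20.8 / 6.22 = 3.34 K.
t = 264 days = 2.28×10^7 s, so t/τ = 0.855.
ΔT(t) = ΔT_eq (1 − e^(−t/τ)) = 3.34 × (1 − e^−0.855) = 1.92 K.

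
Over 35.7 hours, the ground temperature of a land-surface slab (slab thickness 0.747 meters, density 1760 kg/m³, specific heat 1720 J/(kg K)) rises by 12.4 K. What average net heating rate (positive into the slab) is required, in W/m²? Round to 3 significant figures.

218

Areal heat capacity C = ρ c_p D = 1760 × 1720 × 0.747 = 2.26×10^6 J m⁻² K⁻¹.
Required heat per unit area: Q = C ΔT = 2.26×10^6 × 12.4 = 2.80×10^7 J/m².
Flux F = Q / Δt = 2.80×10^7 / 1.29×10^5 s = 218 W/m².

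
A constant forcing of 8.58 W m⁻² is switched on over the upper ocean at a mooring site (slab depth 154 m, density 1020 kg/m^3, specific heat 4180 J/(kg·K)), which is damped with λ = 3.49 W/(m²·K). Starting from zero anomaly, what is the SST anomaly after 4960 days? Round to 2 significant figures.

Areal heat capacity C = ρ c_p D = 1020 × 4180 × 154 = 6.57×10^8 J/(m²·K).
τ = C / λ = 6.57×10^8 / 3.49 = 1.88×10^8 s.
Equilibrium anomaly ΔT_eq = F / λ = 8.58 / 3.49 = 2.46 K.
t = 4960 days = 4.29×10^8 s, so t/τ = 2.28.
ΔT(t) = ΔT_eq (1 − e^(−t/τ)) = 2.46 × (1 − e^−2.28) = 2.21 K.

2.2 K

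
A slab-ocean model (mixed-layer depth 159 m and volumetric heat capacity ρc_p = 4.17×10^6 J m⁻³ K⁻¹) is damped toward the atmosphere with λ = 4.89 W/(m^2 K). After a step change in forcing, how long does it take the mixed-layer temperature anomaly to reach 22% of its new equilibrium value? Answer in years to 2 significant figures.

1.1 years

Areal heat capacity C = ρc_p × D = 4.17×10^6 × 159 = 6.63×10^8 J m⁻² K⁻¹.
τ = C / λ = 6.63×10^8 / 4.89 = 1.36×10^8 s.
Fraction reached: 1 − e^(−t/τ) = 0.22 ⇒ t = −τ ln(1 − 0.22) = τ × 0.248.
t = 3.37×10^7 s = 1.07 years.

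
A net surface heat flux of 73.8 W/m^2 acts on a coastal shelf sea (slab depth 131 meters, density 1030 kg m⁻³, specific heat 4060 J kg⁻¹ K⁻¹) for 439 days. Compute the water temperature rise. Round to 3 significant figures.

Areal heat capacity C = ρ c_p D = 1030 × 4060 × 131 = 5.48×10^8 J/(m²·K).
Net heat input Q = F Δt = 73.8 × (439 days × 86400 s/day) = 2.80×10^9 J/m².
ΔT = Q / C = 2.80×10^9 / 5.48×10^8 = 5.11 K.

5.11 K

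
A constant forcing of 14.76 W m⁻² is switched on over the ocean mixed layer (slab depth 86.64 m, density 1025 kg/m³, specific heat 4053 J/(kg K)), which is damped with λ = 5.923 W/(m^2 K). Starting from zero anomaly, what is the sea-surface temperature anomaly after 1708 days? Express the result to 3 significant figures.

2.27 K

Areal heat capacity C = ρ c_p D = 1025 × 4053 × 86.64 = 3.60×10^8 J/(m^2 K).
τ = C / λ = 3.60×10^8 / 5.923 = 6.08×10^7 s.
Equilibrium anomaly ΔT_eq = F / λ = 14.76 / 5.923 = 2.49 K.
t = 1708 days = 1.48×10^8 s, so t/τ = 2.43.
ΔT(t) = ΔT_eq (1 − e^(−t/τ)) = 2.49 × (1 − e^−2.43) = 2.27 K.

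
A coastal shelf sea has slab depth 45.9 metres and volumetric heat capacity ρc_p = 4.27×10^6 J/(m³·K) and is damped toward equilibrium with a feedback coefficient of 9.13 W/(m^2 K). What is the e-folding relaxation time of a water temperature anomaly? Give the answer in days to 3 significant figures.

248 days

Areal heat capacity C = ρc_p × D = 4.27×10^6 × 45.9 = 1.96×10^8 J m⁻² K⁻¹.
Relaxation time τ = C / λ = 1.96×10^8 / 9.13 = 2.15×10^7 s.
In days: 2.15×10^7 s / (86400 s/day) = 248 days.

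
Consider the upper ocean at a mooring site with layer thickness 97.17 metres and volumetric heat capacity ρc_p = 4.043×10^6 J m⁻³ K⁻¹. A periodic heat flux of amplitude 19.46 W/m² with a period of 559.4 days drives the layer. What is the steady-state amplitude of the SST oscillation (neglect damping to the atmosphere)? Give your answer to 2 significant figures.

Areal heat capacity C = ρc_p × D = 4.043×10^6 × 97.17 = 3.93×10^8 J/(m²·K).
Angular frequency ω = 2π / T = 2π / 4.83×10^7 s = 1.30×10^-7 s⁻¹.
Cω = 3.93×10^8 × 1.30×10^-7 = 51.1 W/(m²·K).
Amplitude A = F₀ / (Cω) = 19.46 / 51.1 = 0.381 K.

0.38 K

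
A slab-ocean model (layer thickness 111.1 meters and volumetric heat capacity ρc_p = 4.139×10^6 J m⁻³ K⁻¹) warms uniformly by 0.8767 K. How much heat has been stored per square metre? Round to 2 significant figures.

Areal heat capacity C = ρc_p × D = 4.139×10^6 × 111.1 = 4.60×10^8 J/(m²·K).
ΔQ = C ΔT = 4.60×10^8 × 0.8767 = 4.03×10^8 J/m².

4.0×10^8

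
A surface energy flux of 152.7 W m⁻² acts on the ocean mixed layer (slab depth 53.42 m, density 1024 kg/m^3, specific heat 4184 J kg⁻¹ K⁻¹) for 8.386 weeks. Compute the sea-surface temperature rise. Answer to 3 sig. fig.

Areal heat capacity C = ρ c_p D = 1024 × 4184 × 53.42 = 2.29×10^8 J/(m^2 K).
Net heat input Q = F Δt = 152.7 × (8.386 weeks × 6.048×10^5 s/week) = 7.74×10^8 J/m².
ΔT = Q / C = 7.74×10^8 / 2.29×10^8 = 3.38 K.

3.38 K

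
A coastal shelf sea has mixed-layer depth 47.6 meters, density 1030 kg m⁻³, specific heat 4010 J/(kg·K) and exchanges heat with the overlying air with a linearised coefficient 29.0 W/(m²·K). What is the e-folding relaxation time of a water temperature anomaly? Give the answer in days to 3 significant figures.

Areal heat capacity C = ρ c_p D = 1030 × 4010 × 47.6 = 1.97×10^8 J/(m^2 K).
Relaxation time τ = C / λ = 1.97×10^8 / 29.0 = 6.78×10^6 s.
In days: 6.78×10^6 s / (86400 s/day) = 78.5 days.

78.5 days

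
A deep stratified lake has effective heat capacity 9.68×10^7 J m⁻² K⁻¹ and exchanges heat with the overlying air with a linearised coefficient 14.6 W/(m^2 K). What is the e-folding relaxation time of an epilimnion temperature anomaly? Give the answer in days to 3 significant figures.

Areal heat capacity C = 9.68×10^7 J m⁻² K⁻¹ (given).
Relaxation time τ = C / λ = 9.68×10^7 / 14.6 = 6.63×10^6 s.
In days: 6.63×10^6 s / (86400 s/day) = 76.7 days.

76.7 days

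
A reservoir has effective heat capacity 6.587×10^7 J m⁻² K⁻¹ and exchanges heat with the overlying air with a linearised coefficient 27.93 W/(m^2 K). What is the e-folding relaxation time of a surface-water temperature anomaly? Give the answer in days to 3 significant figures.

Areal heat capacity C = 6.587×10^7 J m⁻² K⁻¹ (given).
Relaxation time τ = C / λ = 6.59×10^7 / 27.93 = 2.36×10^6 s.
In days: 2.36×10^6 s / (86400 s/day) = 27.3 days.

27.3 days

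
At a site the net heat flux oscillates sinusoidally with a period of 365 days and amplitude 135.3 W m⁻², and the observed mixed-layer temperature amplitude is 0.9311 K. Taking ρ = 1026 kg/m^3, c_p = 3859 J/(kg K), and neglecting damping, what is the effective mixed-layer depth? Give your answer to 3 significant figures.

ω = 2π / 3.15×10^7 s = 1.99×10^-7 s⁻¹.
Required C = F₀ / (A ω) = 135.3 / (0.9311 × 1.99×10^-7) = 7.29×10^8 J/(m²·K).
D = C / (ρ c_p) = 7.29×10^8 / (1026 × 3859) = 184 m.

184 m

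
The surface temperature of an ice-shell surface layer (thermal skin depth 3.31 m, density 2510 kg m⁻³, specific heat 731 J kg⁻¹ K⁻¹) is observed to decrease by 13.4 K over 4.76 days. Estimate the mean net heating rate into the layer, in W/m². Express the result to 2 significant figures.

-200

Areal heat capacity C = ρ c_p D = 2510 × 731 × 3.31 = 6.07×10^6 J/(m^2 K).
Required heat per unit area: Q = C ΔT = 6.07×10^6 × -13.4 = -8.14×10^7 J/m².
Flux F = Q / Δt = -8.14×10^7 / 4.11×10^5 s = -198 W/m².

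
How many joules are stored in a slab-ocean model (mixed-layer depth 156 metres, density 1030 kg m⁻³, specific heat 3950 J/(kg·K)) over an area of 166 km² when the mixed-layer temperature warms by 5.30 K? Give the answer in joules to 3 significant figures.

5.58×10^17 J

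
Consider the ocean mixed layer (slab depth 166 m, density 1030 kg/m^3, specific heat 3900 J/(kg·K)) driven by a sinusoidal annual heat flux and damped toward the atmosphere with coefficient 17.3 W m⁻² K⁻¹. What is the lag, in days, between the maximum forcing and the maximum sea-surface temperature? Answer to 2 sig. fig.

84 days

Areal heat capacity C = ρ c_p D = 1030 × 3900 × 166 = 6.67×10^8 J/(m^2 K).
ω = 2π / 3.15×10^7 s = 1.99×10^-7 s⁻¹.
Phase lag φ = arctan(Cω/λ) = arctan(133/17.3) = 1.44 rad.
Time lag = φ / ω = 1.44 / 1.99×10^-7 = 7.23×10^6 s = 83.7 days.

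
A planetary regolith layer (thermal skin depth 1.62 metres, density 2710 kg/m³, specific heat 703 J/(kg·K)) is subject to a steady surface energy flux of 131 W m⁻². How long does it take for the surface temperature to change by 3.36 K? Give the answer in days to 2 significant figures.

0.92 days

Areal heat capacity C = ρ c_p D = 2710 × 703 × 1.62 = 3.09×10^6 J/(m^2 K).
Time required: Δt = C ΔT / F = 3.09×10^6 × 3.36 / 131 = 79200 s.
In days: 79200 s / (86400 s/day) = 0.916 days.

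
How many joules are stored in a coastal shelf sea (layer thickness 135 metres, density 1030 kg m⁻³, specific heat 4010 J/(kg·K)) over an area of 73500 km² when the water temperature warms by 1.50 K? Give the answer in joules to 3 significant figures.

Areal heat capacity C = ρ c_p D = 1030 × 4010 × 135 = 5.58×10^8 J m⁻² K⁻¹.
Heat per unit area: q = C ΔT = 5.58×10^8 × 1.50 = 8.36×10^8 J/m².
Total heat: Q = q × A = 8.36×10^8 × (73500 × 10⁶ m²) = 6.15×10^19 J.

6.15×10^19 J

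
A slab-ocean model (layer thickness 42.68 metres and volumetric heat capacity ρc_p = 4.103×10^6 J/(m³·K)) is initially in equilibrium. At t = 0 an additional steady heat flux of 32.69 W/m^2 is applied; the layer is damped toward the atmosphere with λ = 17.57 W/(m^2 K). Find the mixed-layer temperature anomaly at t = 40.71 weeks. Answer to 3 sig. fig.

1.70 K

Areal heat capacity C = ρc_p × D = 4.103×10^6 × 42.68 = 1.75×10^8 J m⁻² K⁻¹.
τ = C / λ = 1.75×10^8 / 17.57 = 9.97×10^6 s.
Equilibrium anomaly ΔT_eq = F / λ = 32.69 / 17.57 = 1.86 K.
t = 40.71 weeks = 2.46×10^7 s, so t/τ = 2.47.
ΔT(t) = ΔT_eq (1 − e^(−t/τ)) = 1.86 × (1 − e^−2.47) = 1.70 K.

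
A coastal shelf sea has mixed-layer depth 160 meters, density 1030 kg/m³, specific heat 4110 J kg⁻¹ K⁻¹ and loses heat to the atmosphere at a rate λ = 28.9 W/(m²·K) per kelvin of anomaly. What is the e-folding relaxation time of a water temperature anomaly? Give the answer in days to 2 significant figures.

Areal heat capacity C = ρ c_p D = 1030 × 4110 × 160 = 6.77×10^8 J/(m^2 K).
Relaxation time τ = C / λ = 6.77×10^8 / 28.9 = 2.34×10^7 s.
In days: 2.34×10^7 s / (86400 s/day) = 271 days.

270 days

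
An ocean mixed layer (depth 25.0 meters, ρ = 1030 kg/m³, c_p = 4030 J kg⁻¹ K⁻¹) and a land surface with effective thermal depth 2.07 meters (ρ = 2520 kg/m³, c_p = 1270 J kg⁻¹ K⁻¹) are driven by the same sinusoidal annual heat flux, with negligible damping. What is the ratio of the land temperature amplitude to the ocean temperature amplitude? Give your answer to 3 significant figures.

15.7

C_ocean = 1030 × 4030 × 25.0 = 1.04×10^8 J/(m²·K).
C_land = 2520 × 1270 × 2.07 = 6.62×10^6 J/(m²·K).
Undamped amplitude ∝ 1/C, so A_land/A_ocean = C_ocean/C_land = 15.7.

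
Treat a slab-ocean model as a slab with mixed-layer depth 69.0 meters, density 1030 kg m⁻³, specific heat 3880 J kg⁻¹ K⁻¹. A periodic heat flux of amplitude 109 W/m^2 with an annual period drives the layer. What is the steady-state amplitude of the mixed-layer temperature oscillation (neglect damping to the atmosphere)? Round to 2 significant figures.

2.0 K

Areal heat capacity C = ρ c_p D = 1030 × 3880 × 69.0 = 2.76×10^8 J/(m^2 K).
Angular frequency ω = 2π / T = 2π / 3.15×10^7 s = 1.99×10^-7 s⁻¹.
Cω = 2.76×10^8 × 1.99×10^-7 = 54.9 W/(m²·K).
Amplitude A = F₀ / (Cω) = 109 / 54.9 = 1.98 K.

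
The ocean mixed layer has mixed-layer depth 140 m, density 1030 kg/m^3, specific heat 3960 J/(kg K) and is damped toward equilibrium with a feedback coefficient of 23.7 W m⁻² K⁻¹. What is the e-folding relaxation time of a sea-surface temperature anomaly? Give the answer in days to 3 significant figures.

Areal heat capacity C = ρ c_p D = 1030 × 3960 × 140 = 5.71×10^8 J/(m²·K).
Relaxation time τ = C / λ = 5.71×10^8 / 23.7 = 2.41×10^7 s.
In days: 2.41×10^7 s / (86400 s/day) = 279 days.

279 days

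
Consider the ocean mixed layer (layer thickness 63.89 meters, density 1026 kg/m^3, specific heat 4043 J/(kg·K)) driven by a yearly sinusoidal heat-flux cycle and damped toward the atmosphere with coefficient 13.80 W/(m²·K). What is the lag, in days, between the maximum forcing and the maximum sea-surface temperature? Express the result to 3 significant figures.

Areal heat capacity C = ρ c_p D = 1026 × 4043 × 63.89 = 2.65×10^8 J m⁻² K⁻¹.
ω = 2π / 3.15×10^7 s = 1.99×10^-7 s⁻¹.
Phase lag φ = arctan(Cω/λ) = arctan(52.8/13.80) = 1.32 rad.
Time lag = φ / ω = 1.32 / 1.99×10^-7 = 6.60×10^6 s = 76.4 days.

76.4 days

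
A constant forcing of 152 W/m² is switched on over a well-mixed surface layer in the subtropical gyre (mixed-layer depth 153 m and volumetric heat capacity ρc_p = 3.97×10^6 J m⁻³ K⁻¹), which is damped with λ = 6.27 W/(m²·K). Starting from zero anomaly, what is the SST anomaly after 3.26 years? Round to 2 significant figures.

Areal heat capacity C = ρc_p × D = 3.97×10^6 × 153 = 6.07×10^8 J m⁻² K⁻¹.
τ = C / λ = 6.07×10^8 / 6.27 = 9.69×10^7 s.
Equilibrium anomaly ΔT_eq = F / λ = 152 / 6.27 = 24.2 K.
t = 3.26 years = 1.03×10^8 s, so t/τ = 1.06.
ΔT(t) = ΔT_eq (1 − e^(−t/τ)) = 24.2 × (1 − e^−1.06) = 15.9 K.

16 K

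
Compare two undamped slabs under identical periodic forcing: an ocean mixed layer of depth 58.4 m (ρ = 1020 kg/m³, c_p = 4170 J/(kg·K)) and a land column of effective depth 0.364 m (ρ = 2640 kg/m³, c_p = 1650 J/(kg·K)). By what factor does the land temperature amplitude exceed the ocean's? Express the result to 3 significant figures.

157

C_ocean = 1020 × 4170 × 58.4 = 2.48×10^8 J/(m²·K).
C_land = 2640 × 1650 × 0.364 = 1.59×10^6 J/(m²·K).
Undamped amplitude ∝ 1/C, so A_land/A_ocean = C_ocean/C_land = 157.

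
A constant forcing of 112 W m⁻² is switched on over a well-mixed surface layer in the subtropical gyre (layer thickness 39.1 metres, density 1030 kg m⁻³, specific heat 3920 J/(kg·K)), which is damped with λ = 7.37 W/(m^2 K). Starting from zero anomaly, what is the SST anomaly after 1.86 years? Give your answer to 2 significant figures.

14 K

Areal heat capacity C = ρ c_p D = 1030 × 3920 × 39.1 = 1.58×10^8 J/(m^2 K).
τ = C / λ = 1.58×10^8 / 7.37 = 2.14×10^7 s.
Equilibrium anomaly ΔT_eq = F / λ = 112 / 7.37 = 15.2 K.
t = 1.86 years = 5.87×10^7 s, so t/τ = 2.74.
ΔT(t) = ΔT_eq (1 − e^(−t/τ)) = 15.2 × (1 − e^−2.74) = 14.2 K.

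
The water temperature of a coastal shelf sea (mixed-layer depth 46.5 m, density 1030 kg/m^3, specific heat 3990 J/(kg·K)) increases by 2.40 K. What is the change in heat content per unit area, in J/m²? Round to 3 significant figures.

4.59×10^8

Areal heat capacity C = ρ c_p D = 1030 × 3990 × 46.5 = 1.91×10^8 J m⁻² K⁻¹.
ΔQ = C ΔT = 1.91×10^8 × 2.40 = 4.59×10^8 J/m².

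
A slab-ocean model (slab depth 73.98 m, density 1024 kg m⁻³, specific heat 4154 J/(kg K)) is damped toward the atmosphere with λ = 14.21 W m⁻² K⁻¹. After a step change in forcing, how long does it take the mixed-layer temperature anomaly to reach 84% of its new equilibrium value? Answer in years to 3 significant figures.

1.29 years

Areal heat capacity C = ρ c_p D = 1024 × 4154 × 73.98 = 3.15×10^8 J m⁻² K⁻¹.
τ = C / λ = 3.15×10^8 / 14.21 = 2.21×10^7 s.
Fraction reached: 1 − e^(−t/τ) = 0.84 ⇒ t = −τ ln(1 − 0.84) = τ × 1.83.
t = 4.06×10^7 s = 1.29 years.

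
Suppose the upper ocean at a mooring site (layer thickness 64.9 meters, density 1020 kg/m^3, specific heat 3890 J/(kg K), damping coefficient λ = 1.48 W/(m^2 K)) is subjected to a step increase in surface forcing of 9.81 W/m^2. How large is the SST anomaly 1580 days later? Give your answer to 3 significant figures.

Areal heat capacity C = ρ c_p D = 1020 × 3890 × 64.9 = 2.58×10^8 J/(m^2 K).
τ = C / λ = 2.58×10^8 / 1.48 = 1.74×10^8 s.
Equilibrium anomaly ΔT_eq = F / λ = 9.81 / 1.48 = 6.63 K.
t = 1580 days = 1.37×10^8 s, so t/τ = 0.785.
ΔT(t) = ΔT_eq (1 − e^(−t/τ)) = 6.63 × (1 − e^−0.785) = 3.60 K.

3.60 K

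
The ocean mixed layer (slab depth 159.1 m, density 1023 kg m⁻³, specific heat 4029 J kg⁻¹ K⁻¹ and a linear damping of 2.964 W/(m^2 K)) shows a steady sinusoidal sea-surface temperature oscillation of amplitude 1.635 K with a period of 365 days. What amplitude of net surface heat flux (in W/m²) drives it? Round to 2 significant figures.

210

Areal heat capacity C = ρ c_p D = 1023 × 4029 × 159.1 = 6.56×10^8 J/(m^2 K).
ω = 2π / 3.15×10^7 s = 1.99×10^-7 s⁻¹.
√((Cω)² + λ²) = √((131)² + 2.964²) = 131 W/(m²·K).
F₀ = A × √((Cω)²+λ²) = 1.635 × 131 = 214 W/m².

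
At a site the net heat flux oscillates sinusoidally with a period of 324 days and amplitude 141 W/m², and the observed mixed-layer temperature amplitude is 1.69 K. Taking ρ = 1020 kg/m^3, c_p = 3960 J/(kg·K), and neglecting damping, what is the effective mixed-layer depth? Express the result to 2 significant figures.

92 m

ω = 2π / 2.80×10^7 s = 2.24×10^-7 s⁻¹.
Required C = F₀ / (A ω) = 141 / (1.69 × 2.24×10^-7) = 3.72×10^8 J/(m²·K).
D = C / (ρ c_p) = 3.72×10^8 / (1020 × 3960) = 92.0 m.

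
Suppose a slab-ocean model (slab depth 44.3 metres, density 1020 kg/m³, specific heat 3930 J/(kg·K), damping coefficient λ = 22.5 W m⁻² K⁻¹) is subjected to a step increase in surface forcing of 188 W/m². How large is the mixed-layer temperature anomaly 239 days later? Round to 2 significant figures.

7.7 K

Areal heat capacity C = ρ c_p D = 1020 × 3930 × 44.3 = 1.78×10^8 J/(m²·K).
τ = C / λ = 1.78×10^8 / 22.5 = 7.89×10^6 s.
Equilibrium anomaly ΔT_eq = F / λ = 188 / 22.5 = 8.36 K.
t = 239 days = 2.06×10^7 s, so t/τ = 2.62.
ΔT(t) = ΔT_eq (1 − e^(−t/τ)) = 8.36 × (1 − e^−2.62) = 7.75 K.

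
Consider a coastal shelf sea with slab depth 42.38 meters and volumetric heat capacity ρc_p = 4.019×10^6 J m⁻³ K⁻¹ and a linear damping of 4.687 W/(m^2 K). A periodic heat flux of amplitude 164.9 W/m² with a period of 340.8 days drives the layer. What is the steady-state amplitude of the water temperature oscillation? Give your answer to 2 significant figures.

4.5 K

Areal heat capacity C = ρc_p × D = 4.019×10^6 × 42.38 = 1.70×10^8 J m⁻² K⁻¹.
Angular frequency ω = 2π / T = 2π / 2.94×10^7 s = 2.13×10^-7 s⁻¹.
√((Cω)² + λ²) = √((36.3)² + 4.687²) = 36.6 W/(m²·K).
Amplitude A = F₀ / √((Cω)²+λ²) = 164.9 / 36.6 = 4.50 K.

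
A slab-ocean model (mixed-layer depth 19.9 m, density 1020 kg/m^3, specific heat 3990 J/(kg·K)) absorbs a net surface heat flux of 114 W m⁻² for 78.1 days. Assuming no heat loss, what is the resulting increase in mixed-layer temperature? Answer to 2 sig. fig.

9.5 K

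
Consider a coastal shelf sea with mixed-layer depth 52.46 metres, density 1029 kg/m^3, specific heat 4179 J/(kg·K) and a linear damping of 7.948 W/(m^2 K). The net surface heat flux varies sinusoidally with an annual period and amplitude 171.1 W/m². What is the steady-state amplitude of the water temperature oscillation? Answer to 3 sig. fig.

3.75 K

Areal heat capacity C = ρ c_p D = 1029 × 4179 × 52.46 = 2.26×10^8 J/(m^2 K).
Angular frequency ω = 2π / T = 2π / 3.15×10^7 s = 1.99×10^-7 s⁻¹.
√((Cω)² + λ²) = √((44.9)² + 7.948²) = 45.6 W/(m²·K).
Amplitude A = F₀ / √((Cω)²+λ²) = 171.1 / 45.6 = 3.75 K.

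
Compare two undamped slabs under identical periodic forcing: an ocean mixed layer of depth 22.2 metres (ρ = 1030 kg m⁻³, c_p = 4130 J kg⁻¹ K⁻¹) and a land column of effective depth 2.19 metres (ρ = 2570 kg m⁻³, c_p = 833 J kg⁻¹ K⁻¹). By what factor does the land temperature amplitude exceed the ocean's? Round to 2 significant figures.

20

C_ocean = 1030 × 4130 × 22.2 = 9.44×10^7 J/(m²·K).
C_land = 2570 × 833 × 2.19 = 4.69×10^6 J/(m²·K).
Undamped amplitude ∝ 1/C, so A_land/A_ocean = C_ocean/C_land = 20.1.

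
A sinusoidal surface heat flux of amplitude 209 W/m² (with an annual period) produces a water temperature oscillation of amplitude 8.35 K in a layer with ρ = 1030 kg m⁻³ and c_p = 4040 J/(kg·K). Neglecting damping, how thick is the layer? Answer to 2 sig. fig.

30 m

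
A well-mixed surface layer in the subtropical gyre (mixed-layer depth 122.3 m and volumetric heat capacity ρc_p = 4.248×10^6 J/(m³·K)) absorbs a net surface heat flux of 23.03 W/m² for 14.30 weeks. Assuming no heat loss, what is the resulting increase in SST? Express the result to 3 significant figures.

Areal heat capacity C = ρc_p × D = 4.248×10^6 × 122.3 = 5.20×10^8 J/(m²·K).
Net heat input Q = F Δt = 23.03 × (14.30 weeks × 6.048×10^5 s/week) = 1.99×10^8 J/m².
ΔT = Q / C = 1.99×10^8 / 5.20×10^8 = 0.383 K.

0.383 K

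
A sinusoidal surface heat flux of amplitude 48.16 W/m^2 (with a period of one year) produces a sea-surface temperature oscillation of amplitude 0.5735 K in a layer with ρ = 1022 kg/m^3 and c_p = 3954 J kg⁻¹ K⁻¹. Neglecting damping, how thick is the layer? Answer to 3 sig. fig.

ω = 2π / 3.15×10^7 s = 1.99×10^-7 s⁻¹.
Required C = F₀ / (A ω) = 48.16 / (0.5735 × 1.99×10^-7) = 4.21×10^8 J/(m²·K).
D = C / (ρ c_p) = 4.21×10^8 / (1022 × 3954) = 104 m.

104 m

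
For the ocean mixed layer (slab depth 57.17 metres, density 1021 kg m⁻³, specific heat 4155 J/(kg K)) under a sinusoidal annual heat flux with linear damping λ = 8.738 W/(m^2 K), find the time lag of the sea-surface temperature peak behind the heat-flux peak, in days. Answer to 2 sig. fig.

81 days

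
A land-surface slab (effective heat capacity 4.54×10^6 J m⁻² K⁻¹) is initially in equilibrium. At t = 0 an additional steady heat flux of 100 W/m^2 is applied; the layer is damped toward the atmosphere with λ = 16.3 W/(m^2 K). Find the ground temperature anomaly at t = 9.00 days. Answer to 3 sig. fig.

5.76 K

Areal heat capacity C = 4.54×10^6 J m⁻² K⁻¹ (given).
τ = C / λ = 4.54×10^6 / 16.3 = 2.79×10^5 s.
Equilibrium anomaly ΔT_eq = F / λ = 100 / 16.3 = 6.13 K.
t = 9.00 days = 7.78×10^5 s, so t/τ = 2.79.
ΔT(t) = ΔT_eq (1 − e^(−t/τ)) = 6.13 × (1 − e^−2.79) = 5.76 K.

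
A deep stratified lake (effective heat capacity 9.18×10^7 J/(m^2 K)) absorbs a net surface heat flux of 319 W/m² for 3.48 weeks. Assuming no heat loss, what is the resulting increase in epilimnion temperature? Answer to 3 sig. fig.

7.31 K

Areal heat capacity C = 9.18×10^7 J/(m^2 K) (given).
Net heat input Q = F Δt = 319 × (3.48 weeks × 6.048×10^5 s/week) = 6.71×10^8 J/m².
ΔT = Q / C = 6.71×10^8 / 9.18×10^7 = 7.31 K.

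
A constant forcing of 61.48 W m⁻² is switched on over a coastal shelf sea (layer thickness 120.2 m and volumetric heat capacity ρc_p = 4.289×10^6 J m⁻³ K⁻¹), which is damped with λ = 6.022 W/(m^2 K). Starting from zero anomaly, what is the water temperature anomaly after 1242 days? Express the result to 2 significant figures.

7.3 K

Areal heat capacity C = ρc_p × D = 4.289×10^6 × 120.2 = 5.16×10^8 J/(m²·K).
τ = C / λ = 5.16×10^8 / 6.022 = 8.56×10^7 s.
Equilibrium anomaly ΔT_eq = F / λ = 61.48 / 6.022 = 10.2 K.
t = 1242 days = 1.07×10^8 s, so t/τ = 1.25.
ΔT(t) = ΔT_eq (1 − e^(−t/τ)) = 10.2 × (1 − e^−1.25) = 7.29 K.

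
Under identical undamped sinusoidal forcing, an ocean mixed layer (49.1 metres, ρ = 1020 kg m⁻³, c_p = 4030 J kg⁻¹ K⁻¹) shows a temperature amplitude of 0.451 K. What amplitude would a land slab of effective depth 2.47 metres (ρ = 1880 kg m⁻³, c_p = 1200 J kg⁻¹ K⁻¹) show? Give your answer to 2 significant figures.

C_ocean = 2.02×10^8 J/(m²·K); C_land = 5.57×10^6 J/(m²·K).
A ∝ 1/C ⇒ A_land = A_ocean × C_ocean/C_land = 0.451 × 36.2 = 16.3 K.

16 K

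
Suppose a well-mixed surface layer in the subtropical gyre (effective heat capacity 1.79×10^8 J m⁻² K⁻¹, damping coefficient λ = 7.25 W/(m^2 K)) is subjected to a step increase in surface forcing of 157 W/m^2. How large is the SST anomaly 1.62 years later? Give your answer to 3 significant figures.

Areal heat capacity C = 1.79×10^8 J m⁻² K⁻¹ (given).
τ = C / λ = 1.79×10^8 / 7.25 = 2.47×10^7 s.
Equilibrium anomaly ΔT_eq = F / λ = 157 / 7.25 = 21.7 K.
t = 1.62 years = 5.11×10^7 s, so t/τ = 2.07.
ΔT(t) = ΔT_eq (1 − e^(−t/τ)) = 21.7 × (1 − e^−2.07) = 18.9 K.

18.9 K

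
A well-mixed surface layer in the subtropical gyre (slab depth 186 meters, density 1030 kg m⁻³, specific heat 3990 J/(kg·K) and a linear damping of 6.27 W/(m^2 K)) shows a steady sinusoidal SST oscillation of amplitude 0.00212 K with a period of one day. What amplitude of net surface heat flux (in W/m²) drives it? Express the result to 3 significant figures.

118

Areal heat capacity C = ρ c_p D = 1030 × 3990 × 186 = 7.64×10^8 J/(m²·K).
ω = 2π / 86400 s = 7.27×10^-5 s⁻¹.
√((Cω)² + λ²) = √((55600)² + 6.27²) = 55600 W/(m²·K).
F₀ = A × √((Cω)²+λ²) = 0.00212 × 55600 = 118 W/m².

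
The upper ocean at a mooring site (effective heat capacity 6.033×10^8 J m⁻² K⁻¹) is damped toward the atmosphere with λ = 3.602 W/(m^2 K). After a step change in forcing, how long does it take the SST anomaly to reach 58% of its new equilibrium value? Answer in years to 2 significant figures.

Areal heat capacity C = 6.033×10^8 J m⁻² K⁻¹ (given).
τ = C / λ = 6.03×10^8 / 3.602 = 1.67×10^8 s.
Fraction reached: 1 − e^(−t/τ) = 0.58 ⇒ t = −τ ln(1 − 0.58) = τ × 0.868.
t = 1.45×10^8 s = 4.60 years.

4.6 years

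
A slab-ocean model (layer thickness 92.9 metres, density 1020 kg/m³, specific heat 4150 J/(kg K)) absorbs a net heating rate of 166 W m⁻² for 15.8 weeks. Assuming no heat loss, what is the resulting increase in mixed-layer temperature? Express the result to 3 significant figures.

Areal heat capacity C = ρ c_p D = 1020 × 4150 × 92.9 = 3.93×10^8 J/(m^2 K).
Net heat input Q = F Δt = 166 × (15.8 weeks × 6.048×10^5 s/week) = 1.59×10^9 J/m².
ΔT = Q / C = 1.59×10^9 / 3.93×10^8 = 4.03 K.

4.03 K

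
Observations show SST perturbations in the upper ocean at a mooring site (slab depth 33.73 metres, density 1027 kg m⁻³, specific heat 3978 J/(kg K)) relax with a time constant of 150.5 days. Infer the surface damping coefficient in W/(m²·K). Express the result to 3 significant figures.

Areal heat capacity C = ρ c_p D = 1027 × 3978 × 33.73 = 1.38×10^8 J m⁻² K⁻¹.
τ = 150.5 days = 1.30×10^7 s.
λ = C / τ = 1.38×10^8 / 1.30×10^7 = 10.6 W/(m²·K).

10.6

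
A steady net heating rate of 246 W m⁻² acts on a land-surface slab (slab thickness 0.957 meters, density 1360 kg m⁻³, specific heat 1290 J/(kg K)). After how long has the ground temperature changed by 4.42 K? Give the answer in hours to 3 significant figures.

Areal heat capacity C = ρ c_p D = 1360 × 1290 × 0.957 = 1.68×10^6 J/(m²·K).
Time required: Δt = C ΔT / F = 1.68×10^6 × 4.42 / 246 = 30200 s.
In hours: 30200 s / (3600 s/hour) = 8.38 hours.

8.38 hours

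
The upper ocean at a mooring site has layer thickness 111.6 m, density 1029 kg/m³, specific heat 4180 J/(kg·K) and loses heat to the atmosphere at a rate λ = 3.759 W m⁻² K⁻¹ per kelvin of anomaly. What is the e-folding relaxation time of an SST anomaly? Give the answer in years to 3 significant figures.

Areal heat capacity C = ρ c_p D = 1029 × 4180 × 111.6 = 4.80×10^8 J m⁻² K⁻¹.
Relaxation time τ = C / λ = 4.80×10^8 / 3.759 = 1.28×10^8 s.
In years: 1.28×10^8 s / (3.156×10^7 s/year) = 4.05 years.

4.05 years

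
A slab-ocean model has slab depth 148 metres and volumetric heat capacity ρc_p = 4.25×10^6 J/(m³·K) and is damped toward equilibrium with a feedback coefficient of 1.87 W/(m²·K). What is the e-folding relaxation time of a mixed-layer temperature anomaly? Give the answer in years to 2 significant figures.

11 years

Areal heat capacity C = ρc_p × D = 4.25×10^6 × 148 = 6.29×10^8 J/(m²·K).
Relaxation time τ = C / λ = 6.29×10^8 / 1.87 = 3.36×10^8 s.
In years: 3.36×10^8 s / (3.156×10^7 s/year) = 10.7 years.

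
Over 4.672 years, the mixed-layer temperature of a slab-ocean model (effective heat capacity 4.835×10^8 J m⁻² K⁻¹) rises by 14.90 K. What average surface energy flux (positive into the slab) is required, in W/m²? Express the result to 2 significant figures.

49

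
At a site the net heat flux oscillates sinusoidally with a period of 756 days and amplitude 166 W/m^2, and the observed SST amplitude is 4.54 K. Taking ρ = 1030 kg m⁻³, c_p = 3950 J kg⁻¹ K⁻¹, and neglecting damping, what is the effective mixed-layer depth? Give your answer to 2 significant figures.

ω = 2π / 6.53×10^7 s = 9.62×10^-8 s⁻¹.
Required C = F₀ / (A ω) = 166 / (4.54 × 9.62×10^-8) = 3.80×10^8 J/(m²·K).
D = C / (ρ c_p) = 3.80×10^8 / (1030 × 3950) = 93.4 m.

93 m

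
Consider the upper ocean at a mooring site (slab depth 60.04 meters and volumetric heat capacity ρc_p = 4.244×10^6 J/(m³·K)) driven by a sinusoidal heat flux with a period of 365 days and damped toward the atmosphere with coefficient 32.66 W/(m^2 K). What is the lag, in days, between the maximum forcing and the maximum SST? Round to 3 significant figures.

58.0 days

Areal heat capacity C = ρc_p × D = 4.244×10^6 × 60.04 = 2.55×10^8 J m⁻² K⁻¹.
ω = 2π / 3.15×10^7 s = 1.99×10^-7 s⁻¹.
Phase lag φ = arctan(Cω/λ) = arctan(50.8/32.66) = 0.999 rad.
Time lag = φ / ω = 0.999 / 1.99×10^-7 = 5.01×10^6 s = 58.0 days.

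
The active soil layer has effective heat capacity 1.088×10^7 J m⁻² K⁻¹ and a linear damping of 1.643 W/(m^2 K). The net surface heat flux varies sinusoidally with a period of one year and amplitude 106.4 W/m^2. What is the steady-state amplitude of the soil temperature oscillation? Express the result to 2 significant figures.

39 K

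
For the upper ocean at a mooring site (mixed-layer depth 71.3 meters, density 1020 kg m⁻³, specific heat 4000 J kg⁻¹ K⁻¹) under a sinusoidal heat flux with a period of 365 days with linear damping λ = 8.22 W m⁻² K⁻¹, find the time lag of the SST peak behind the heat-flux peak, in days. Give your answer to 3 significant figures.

Areal heat capacity C = ρ c_p D = 1020 × 4000 × 71.3 = 2.91×10^8 J m⁻² K⁻¹.
ω = 2π / 3.15×10^7 s = 1.99×10^-7 s⁻¹.
Phase lag φ = arctan(Cω/λ) = arctan(58.0/8.22) = 1.43 rad.
Time lag = φ / ω = 1.43 / 1.99×10^-7 = 7.18×10^6 s = 83.1 days.

83.1 days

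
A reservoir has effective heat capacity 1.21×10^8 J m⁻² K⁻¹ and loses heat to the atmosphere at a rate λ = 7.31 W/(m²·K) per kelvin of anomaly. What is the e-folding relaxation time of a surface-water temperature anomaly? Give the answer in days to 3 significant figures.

Areal heat capacity C = 1.21×10^8 J m⁻² K⁻¹ (given).
Relaxation time τ = C / λ = 1.21×10^8 / 7.31 = 1.66×10^7 s.
In days: 1.66×10^7 s / (86400 s/day) = 192 days.

192 days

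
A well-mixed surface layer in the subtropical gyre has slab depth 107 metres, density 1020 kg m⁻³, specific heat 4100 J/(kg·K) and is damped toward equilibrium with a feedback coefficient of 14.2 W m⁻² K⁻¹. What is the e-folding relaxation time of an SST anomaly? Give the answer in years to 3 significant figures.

Areal heat capacity C = ρ c_p D = 1020 × 4100 × 107 = 4.47×10^8 J/(m^2 K).
Relaxation time τ = C / λ = 4.47×10^8 / 14.2 = 3.15×10^7 s.
In years: 3.15×10^7 s / (3.156×10^7 s/year) = 0.999 years.

0.999 years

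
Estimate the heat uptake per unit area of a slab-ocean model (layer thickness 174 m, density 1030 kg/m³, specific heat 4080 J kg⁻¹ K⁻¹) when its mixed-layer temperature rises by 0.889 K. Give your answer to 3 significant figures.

Areal heat capacity C = ρ c_p D = 1030 × 4080 × 174 = 7.31×10^8 J/(m^2 K).
ΔQ = C ΔT = 7.31×10^8 × 0.889 = 6.50×10^8 J/m².

6.50×10^8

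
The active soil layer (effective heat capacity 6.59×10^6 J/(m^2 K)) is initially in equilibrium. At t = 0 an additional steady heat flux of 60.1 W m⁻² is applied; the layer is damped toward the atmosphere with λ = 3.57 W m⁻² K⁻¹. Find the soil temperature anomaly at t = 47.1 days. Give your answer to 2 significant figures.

Areal heat capacity C = 6.59×10^6 J/(m^2 K) (given).
τ = C / λ = 6.59×10^6 / 3.57 = 1.85×10^6 s.
Equilibrium anomaly ΔT_eq = F / λ = 60.1 / 3.57 = 16.8 K.
t = 47.1 days = 4.07×10^6 s, so t/τ = 2.20.
ΔT(t) = ΔT_eq (1 − e^(−t/τ)) = 16.8 × (1 − e^−2.20) = 15.0 K.

15 K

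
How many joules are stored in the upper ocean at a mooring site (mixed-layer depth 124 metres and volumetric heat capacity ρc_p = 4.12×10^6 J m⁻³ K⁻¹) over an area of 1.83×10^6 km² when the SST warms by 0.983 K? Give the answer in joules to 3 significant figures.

9.19×10^20 J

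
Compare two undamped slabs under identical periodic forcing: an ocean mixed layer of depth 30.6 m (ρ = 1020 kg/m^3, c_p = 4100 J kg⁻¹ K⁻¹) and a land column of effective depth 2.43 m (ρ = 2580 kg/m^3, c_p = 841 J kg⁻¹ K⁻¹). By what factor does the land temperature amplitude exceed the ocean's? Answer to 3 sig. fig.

C_ocean = 1020 × 4100 × 30.6 = 1.28×10^8 J/(m²·K).
C_land = 2580 × 841 × 2.43 = 5.27×10^6 J/(m²·K).
Undamped amplitude ∝ 1/C, so A_land/A_ocean = C_ocean/C_land = 24.3.

24.3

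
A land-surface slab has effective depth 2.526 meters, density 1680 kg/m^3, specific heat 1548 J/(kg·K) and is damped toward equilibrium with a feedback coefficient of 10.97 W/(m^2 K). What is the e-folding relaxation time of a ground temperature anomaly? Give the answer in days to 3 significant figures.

Areal heat capacity C = ρ c_p D = 1680 × 1548 × 2.526 = 6.57×10^6 J m⁻² K⁻¹.
Relaxation time τ = C / λ = 6.57×10^6 / 10.97 = 5.99×10^5 s.
In days: 5.99×10^5 s / (86400 s/day) = 6.93 days.

6.93 days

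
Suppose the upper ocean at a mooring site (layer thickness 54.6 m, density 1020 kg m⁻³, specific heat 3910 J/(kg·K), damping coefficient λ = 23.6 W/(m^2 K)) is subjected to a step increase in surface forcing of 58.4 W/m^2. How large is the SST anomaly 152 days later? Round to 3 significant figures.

1.88 K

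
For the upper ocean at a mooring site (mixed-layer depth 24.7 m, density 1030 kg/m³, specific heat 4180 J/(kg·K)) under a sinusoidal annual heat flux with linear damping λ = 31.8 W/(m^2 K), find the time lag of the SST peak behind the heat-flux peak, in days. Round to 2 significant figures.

34 days

Areal heat capacity C = ρ c_p D = 1030 × 4180 × 24.7 = 1.06×10^8 J/(m²·K).
ω = 2π / 3.15×10^7 s = 1.99×10^-7 s⁻¹.
Phase lag φ = arctan(Cω/λ) = arctan(21.2/31.8) = 0.588 rad.
Time lag = φ / ω = 0.588 / 1.99×10^-7 = 2.95×10^6 s = 34.1 days.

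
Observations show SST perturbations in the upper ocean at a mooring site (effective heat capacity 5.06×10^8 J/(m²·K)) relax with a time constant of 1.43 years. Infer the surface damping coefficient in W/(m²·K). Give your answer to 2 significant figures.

Areal heat capacity C = 5.06×10^8 J/(m²·K) (given).
τ = 1.43 years = 4.51×10^7 s.
λ = C / τ = 5.06×10^8 / 4.51×10^7 = 11.2 W/(m²·K).

11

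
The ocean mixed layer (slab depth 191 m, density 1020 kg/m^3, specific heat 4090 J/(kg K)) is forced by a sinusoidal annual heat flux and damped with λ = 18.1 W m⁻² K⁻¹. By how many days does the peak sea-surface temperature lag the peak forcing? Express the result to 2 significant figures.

Areal heat capacity C = ρ c_p D = 1020 × 4090 × 191 = 7.97×10^8 J/(m^2 K).
ω = 2π / 3.15×10^7 s = 1.99×10^-7 s⁻¹.
Phase lag φ = arctan(Cω/λ) = arctan(159/18.1) = 1.46 rad.
Time lag = φ / ω = 1.46 / 1.99×10^-7 = 7.31×10^6 s = 84.7 days.

85 days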